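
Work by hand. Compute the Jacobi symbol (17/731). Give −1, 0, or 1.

Reciprocity: 17 ≡ 1 and 731 ≡ 3 (mod 4), so (17/731) = +(731/17).
Reduce top mod 17: now compute (0/17).
Top reduces to 0: gcd > 1, so the symbol is 0.

0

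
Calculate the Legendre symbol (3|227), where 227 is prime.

1

Euler's criterion: (3/227) ≡ 3^113 (mod 227).
3^2 ≡ 9 (mod 227)
3^4 ≡ 81 (mod 227)
3^8 ≡ 205 (mod 227)
3^16 ≡ 30 (mod 227)
3^32 ≡ 219 (mod 227)
3^64 ≡ 64 (mod 227)
3^113 = 3^(64+32+16+1) ≡ 1 (mod 227).
Result is 1, so (3/227) = 1.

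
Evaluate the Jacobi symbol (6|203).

-1

Pull out 2: since 203 ≡ 3 (mod 8), (2/203) = -1.
Reciprocity: 3 ≡ 3 and 203 ≡ 3 (mod 4), so (3/203) = −(203/3).
Reduce top mod 3: now compute (2/3).
Pull out 2: since 3 ≡ 3 (mod 8), (2/3) = -1.
Reached (1/3) = 1. Collecting the sign flips along the way, the symbol is -1.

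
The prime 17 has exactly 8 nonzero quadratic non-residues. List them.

3,5,6,7,10,11,12,14

Square k = 1,…,8 (k and 17−k give the same square):
1²=1, 2²=4, 3²=9, 4²=16, 5²≡8, 6²≡2, 7²≡15, 8²≡13 (mod 17).
The residues are {1, 2, 4, 8, 9, 13, 15, 16}; the non-residues are the remaining 8 nonzero classes.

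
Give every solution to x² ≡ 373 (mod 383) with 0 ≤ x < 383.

Since 383 ≡ 3 (mod 4), a square root of 373 is 373^((383+1)/4) = 373^96 mod 383.
Repeated squaring: 373^2≡100, 373^4≡42, 373^8≡232, 373^16≡204, 373^32≡252, 373^64≡309 (mod 383).
373^96 = 373^(64+32) ≡ 119 (mod 383).
Check: 119² = 14161 ≡ 373 (mod 383). The two roots are 119 and 264.

119, 264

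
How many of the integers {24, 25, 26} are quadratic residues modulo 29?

2

(24/29) = +1 → QR.
(25/29) = +1 → QR.
(26/29) = -1 → non-residue.
Total quadratic residues among the 3: 2.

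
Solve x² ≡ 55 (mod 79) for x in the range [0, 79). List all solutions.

Since 79 ≡ 3 (mod 4), a square root of 55 is 55^((79+1)/4) = 55^20 mod 79.
Repeated squaring: 55^2≡23, 55^4≡55, 55^8≡23, 55^16≡55 (mod 79).
55^20 = 55^(16+4) ≡ 23 (mod 79).
Check: 23² = 529 ≡ 55 (mod 79). The two roots are 23 and 56.

23, 56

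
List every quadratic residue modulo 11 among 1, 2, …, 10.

Square k = 1,…,5 (k and 11−k give the same square):
1²=1, 2²=4, 3²=9, 4²≡5, 5²≡3 (mod 11).
So the quadratic residues mod 11 are {1, 3, 4, 5, 9}.

1 3 4 5 9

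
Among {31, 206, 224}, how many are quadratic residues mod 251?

1

(31/251) = +1 → QR.
(206/251) = -1 → non-residue.
(224/251) = -1 → non-residue.
Total quadratic residues among the 3: 1.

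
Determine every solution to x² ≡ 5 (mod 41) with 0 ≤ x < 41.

13, 28

41 ≡ 1 (mod 4), so we find a root by search.
Trying successive values, 13² = 169 ≡ 5 (mod 41). The other root is 41 − 13 = 28.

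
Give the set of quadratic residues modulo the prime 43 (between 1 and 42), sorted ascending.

Square k = 1,…,21 (k and 43−k give the same square):
1²=1, 2²=4, 3²=9, 4²=16, 5²=25, 6²=36, 7²≡6, 8²≡21, 9²≡38, 10²≡14, 11²≡35, 12²≡15, 13²≡40, 14²≡24, 15²≡10, 16²≡41, 17²≡31, 18²≡23, 19²≡17, 20²≡13, 21²≡11 (mod 43).
So the quadratic residues mod 43 are {1, 4, 6, 9, 10, 11, 13, 14, 15, 16, 17, 21, 23, 24, 25, 31, 35, 36, 38, 40, 41}.

1,4,6,9,10,11,13,14,15,16,17,21,23,24,25,31,35,36,38,40,41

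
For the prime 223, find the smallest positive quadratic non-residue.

3

(2/223) = +1, so 2 is a residue.
(3/223) = −1, so 3 is the smallest positive non-residue mod 223.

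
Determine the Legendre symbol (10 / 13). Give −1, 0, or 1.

1

Euler's criterion: (10/13) ≡ 10^6 (mod 13).
10^2 ≡ 9 (mod 13)
10^4 ≡ 3 (mod 13)
10^6 = 10^(4+2) ≡ 1 (mod 13).
Result is 1, so (10/13) = 1.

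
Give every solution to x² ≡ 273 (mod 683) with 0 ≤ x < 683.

198, 485

Since 683 ≡ 3 (mod 4), a square root of 273 is 273^((683+1)/4) = 273^171 mod 683.
Repeated squaring: 273^2≡82, 273^4≡577, 273^8≡308, 273^16≡610, 273^32≡548, 273^64≡467, 273^128≡212 (mod 683).
273^171 = 273^(128+32+8+2+1) ≡ 198 (mod 683).
Check: 198² = 39204 ≡ 273 (mod 683). The two roots are 198 and 485.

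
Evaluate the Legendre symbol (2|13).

-1

Pull out 2: since 13 ≡ 5 (mod 8), (2/13) = -1.
Reached (1/13) = 1. Collecting the sign flips along the way, the symbol is -1.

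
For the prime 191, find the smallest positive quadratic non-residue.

(2/191) = +1, so 2 is a residue.
(3/191) = +1, so 3 is a residue.
(4/191) = +1, so 4 is a residue.
(5/191) = +1, so 5 is a residue.
(6/191) = +1, so 6 is a residue.
(7/191) = −1, so 7 is the smallest positive non-residue mod 191.

7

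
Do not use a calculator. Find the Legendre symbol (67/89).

Reciprocity: 67 ≡ 3 and 89 ≡ 1 (mod 4), so (67/89) = +(89/67).
Reduce top mod 67: now compute (22/67).
Pull out 2: since 67 ≡ 3 (mod 8), (2/67) = -1.
Reciprocity: 11 ≡ 3 and 67 ≡ 3 (mod 4), so (11/67) = −(67/11).
Reduce top mod 11: now compute (1/11).
Reached (1/11) = 1. Collecting the sign flips along the way, the symbol is +1.

1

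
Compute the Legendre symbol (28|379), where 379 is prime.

Pull out 2^2: since 379 ≡ 3 (mod 8), (2/379) = -1, so (2/379)^2 = +1.
Reciprocity: 7 ≡ 3 and 379 ≡ 3 (mod 4), so (7/379) = −(379/7).
Reduce top mod 7: now compute (1/7).
Reached (1/7) = 1. Collecting the sign flips along the way, the symbol is -1.

-1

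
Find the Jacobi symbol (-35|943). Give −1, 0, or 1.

First reduce: -35 ≡ 908 (mod 943).
Pull out 2^2: since 943 ≡ 7 (mod 8), (2/943) = +1, so (2/943)^2 = +1.
Reciprocity: 227 ≡ 3 and 943 ≡ 3 (mod 4), so (227/943) = −(943/227).
Reduce top mod 227: now compute (35/227).
Reciprocity: 35 ≡ 3 and 227 ≡ 3 (mod 4), so (35/227) = −(227/35).
Reduce top mod 35: now compute (17/35).
Reciprocity: 17 ≡ 1 and 35 ≡ 3 (mod 4), so (17/35) = +(35/17).
Reduce top mod 17: now compute (1/17).
Reached (1/17) = 1. Collecting the sign flips along the way, the symbol is +1.

1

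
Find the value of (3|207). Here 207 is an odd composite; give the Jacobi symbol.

0

Reciprocity: 3 ≡ 3 and 207 ≡ 3 (mod 4), so (3/207) = −(207/3).
Reduce top mod 3: now compute (0/3).
Top reduces to 0: gcd > 1, so the symbol is 0.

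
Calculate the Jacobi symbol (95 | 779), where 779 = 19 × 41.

0

Reciprocity: 95 ≡ 3 and 779 ≡ 3 (mod 4), so (95/779) = −(779/95).
Reduce top mod 95: now compute (19/95).
Reciprocity: 19 ≡ 3 and 95 ≡ 3 (mod 4), so (19/95) = −(95/19).
Reduce top mod 19: now compute (0/19).
Top reduces to 0: gcd > 1, so the symbol is 0.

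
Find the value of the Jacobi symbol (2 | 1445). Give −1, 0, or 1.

Pull out 2: since 1445 ≡ 5 (mod 8), (2/1445) = -1.
Reached (1/1445) = 1. Collecting the sign flips along the way, the symbol is -1.

-1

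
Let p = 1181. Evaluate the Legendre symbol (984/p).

1

Pull out 2^3: since 1181 ≡ 5 (mod 8), (2/1181) = -1, so (2/1181)^3 = -1.
Reciprocity: 123 ≡ 3 and 1181 ≡ 1 (mod 4), so (123/1181) = +(1181/123).
Reduce top mod 123: now compute (74/123).
Pull out 2: since 123 ≡ 3 (mod 8), (2/123) = -1.
Reciprocity: 37 ≡ 1 and 123 ≡ 3 (mod 4), so (37/123) = +(123/37).
Reduce top mod 37: now compute (12/37).
Pull out 2^2: since 37 ≡ 5 (mod 8), (2/37) = -1, so (2/37)^2 = +1.
Reciprocity: 3 ≡ 3 and 37 ≡ 1 (mod 4), so (3/37) = +(37/3).
Reduce top mod 3: now compute (1/3).
Reached (1/3) = 1. Collecting the sign flips along the way, the symbol is +1.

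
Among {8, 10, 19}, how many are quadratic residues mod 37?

(8/37) = -1 → non-residue.
(10/37) = +1 → QR.
(19/37) = -1 → non-residue.
Total quadratic residues among the 3: 1.

1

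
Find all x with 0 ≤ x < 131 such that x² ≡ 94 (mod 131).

Since 131 ≡ 3 (mod 4), a square root of 94 is 94^((131+1)/4) = 94^33 mod 131.
Repeated squaring: 94^2≡59, 94^4≡75, 94^8≡123, 94^16≡64, 94^32≡35 (mod 131).
94^33 = 94^(32+1) ≡ 15 (mod 131).
Check: 15² = 225 ≡ 94 (mod 131). The two roots are 15 and 116.

15, 116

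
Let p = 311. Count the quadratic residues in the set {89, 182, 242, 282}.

(89/311) = +1 → QR.
(182/311) = +1 → QR.
(242/311) = +1 → QR.
(282/311) = +1 → QR.
Total quadratic residues among the 4: 4.

4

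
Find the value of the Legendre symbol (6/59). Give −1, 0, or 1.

-1

Pull out 2: since 59 ≡ 3 (mod 8), (2/59) = -1.
Reciprocity: 3 ≡ 3 and 59 ≡ 3 (mod 4), so (3/59) = −(59/3).
Reduce top mod 3: now compute (2/3).
Pull out 2: since 3 ≡ 3 (mod 8), (2/3) = -1.
Reached (1/3) = 1. Collecting the sign flips along the way, the symbol is -1.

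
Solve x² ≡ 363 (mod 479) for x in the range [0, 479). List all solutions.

Since 479 ≡ 3 (mod 4), a square root of 363 is 363^((479+1)/4) = 363^120 mod 479.
Repeated squaring: 363^2≡44, 363^4≡20, 363^8≡400, 363^16≡14, 363^32≡196, 363^64≡96 (mod 479).
363^120 = 363^(64+32+16+8) ≡ 138 (mod 479).
Check: 138² = 19044 ≡ 363 (mod 479). The two roots are 138 and 341.

138, 341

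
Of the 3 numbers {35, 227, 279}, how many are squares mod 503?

(35/503) = -1 → non-residue.
(227/503) = -1 → non-residue.
(279/503) = -1 → non-residue.
Total quadratic residues among the 3: 0.

0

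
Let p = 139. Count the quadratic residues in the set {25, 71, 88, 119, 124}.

(25/139) = +1 → QR.
(71/139) = +1 → QR.
(88/139) = -1 → non-residue.
(119/139) = -1 → non-residue.
(124/139) = +1 → QR.
Total quadratic residues among the 5: 3.

3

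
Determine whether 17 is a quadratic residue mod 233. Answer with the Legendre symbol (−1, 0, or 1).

Euler's criterion: (17/233) ≡ 17^116 (mod 233).
17^2 ≡ 56 (mod 233)
17^4 ≡ 107 (mod 233)
17^8 ≡ 32 (mod 233)
17^16 ≡ 92 (mod 233)
17^32 ≡ 76 (mod 233)
17^64 ≡ 184 (mod 233)
17^116 = 17^(64+32+16+4) ≡ 232 (mod 233).
Result is 232 ≡ −1, so (17/233) = −1.

-1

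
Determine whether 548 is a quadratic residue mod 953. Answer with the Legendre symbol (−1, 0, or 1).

-1

Pull out 2^2: since 953 ≡ 1 (mod 8), (2/953) = +1, so (2/953)^2 = +1.
Reciprocity: 137 ≡ 1 and 953 ≡ 1 (mod 4), so (137/953) = +(953/137).
Reduce top mod 137: now compute (131/137).
Reciprocity: 131 ≡ 3 and 137 ≡ 1 (mod 4), so (131/137) = +(137/131).
Reduce top mod 131: now compute (6/131).
Pull out 2: since 131 ≡ 3 (mod 8), (2/131) = -1.
Reciprocity: 3 ≡ 3 and 131 ≡ 3 (mod 4), so (3/131) = −(131/3).
Reduce top mod 3: now compute (2/3).
Pull out 2: since 3 ≡ 3 (mod 8), (2/3) = -1.
Reached (1/3) = 1. Collecting the sign flips along the way, the symbol is -1.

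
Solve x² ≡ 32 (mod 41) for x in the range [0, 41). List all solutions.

14, 27

41 ≡ 1 (mod 4), so we find a root by search.
Trying successive values, 14² = 196 ≡ 32 (mod 41). The other root is 41 − 14 = 27.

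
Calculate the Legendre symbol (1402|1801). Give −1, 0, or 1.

Pull out 2: since 1801 ≡ 1 (mod 8), (2/1801) = +1.
Reciprocity: 701 ≡ 1 and 1801 ≡ 1 (mod 4), so (701/1801) = +(1801/701).
Reduce top mod 701: now compute (399/701).
Reciprocity: 399 ≡ 3 and 701 ≡ 1 (mod 4), so (399/701) = +(701/399).
Reduce top mod 399: now compute (302/399).
Pull out 2: since 399 ≡ 7 (mod 8), (2/399) = +1.
Reciprocity: 151 ≡ 3 and 399 ≡ 3 (mod 4), so (151/399) = −(399/151).
Reduce top mod 151: now compute (97/151).
Reciprocity: 97 ≡ 1 and 151 ≡ 3 (mod 4), so (97/151) = +(151/97).
Reduce top mod 97: now compute (54/97).
Pull out 2: since 97 ≡ 1 (mod 8), (2/97) = +1.
Reciprocity: 27 ≡ 3 and 97 ≡ 1 (mod 4), so (27/97) = +(97/27).
Reduce top mod 27: now compute (16/27).
Pull out 2^4: since 27 ≡ 3 (mod 8), (2/27) = -1, so (2/27)^4 = +1.
Reached (1/27) = 1. Collecting the sign flips along the way, the symbol is -1.

-1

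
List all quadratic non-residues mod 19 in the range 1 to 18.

2 3 8 10 12 13 14 15 18

Square k = 1,…,9 (k and 19−k give the same square):
1²=1, 2²=4, 3²=9, 4²=16, 5²≡6, 6²≡17, 7²≡11, 8²≡7, 9²≡5 (mod 19).
The residues are {1, 4, 5, 6, 7, 9, 11, 16, 17}; the non-residues are the remaining 9 nonzero classes.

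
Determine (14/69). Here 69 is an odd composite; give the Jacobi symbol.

Pull out 2: since 69 ≡ 5 (mod 8), (2/69) = -1.
Reciprocity: 7 ≡ 3 and 69 ≡ 1 (mod 4), so (7/69) = +(69/7).
Reduce top mod 7: now compute (6/7).
Pull out 2: since 7 ≡ 7 (mod 8), (2/7) = +1.
Reciprocity: 3 ≡ 3 and 7 ≡ 3 (mod 4), so (3/7) = −(7/3).
Reduce top mod 3: now compute (1/3).
Reached (1/3) = 1. Collecting the sign flips along the way, the symbol is +1.

1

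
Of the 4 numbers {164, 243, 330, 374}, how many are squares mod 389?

(164/389) = +1 → QR.
(243/389) = -1 → non-residue.
(330/389) = +1 → QR.
(374/389) = -1 → non-residue.
Total quadratic residues among the 4: 2.

2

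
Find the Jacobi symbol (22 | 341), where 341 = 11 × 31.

Pull out 2: since 341 ≡ 5 (mod 8), (2/341) = -1.
Reciprocity: 11 ≡ 3 and 341 ≡ 1 (mod 4), so (11/341) = +(341/11).
Reduce top mod 11: now compute (0/11).
Top reduces to 0: gcd > 1, so the symbol is 0.

0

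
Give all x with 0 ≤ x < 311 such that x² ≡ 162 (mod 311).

28, 283

Since 311 ≡ 3 (mod 4), a square root of 162 is 162^((311+1)/4) = 162^78 mod 311.
Repeated squaring: 162^2≡120, 162^4≡94, 162^8≡128, 162^16≡212, 162^32≡160, 162^64≡98 (mod 311).
162^78 = 162^(64+8+4+2) ≡ 28 (mod 311).
Check: 28² = 784 ≡ 162 (mod 311). The two roots are 28 and 283.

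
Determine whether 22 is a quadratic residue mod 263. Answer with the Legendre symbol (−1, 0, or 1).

1

Euler's criterion: (22/263) ≡ 22^131 (mod 263).
22^2 ≡ 221 (mod 263)
22^4 ≡ 186 (mod 263)
22^8 ≡ 143 (mod 263)
22^16 ≡ 198 (mod 263)
22^32 ≡ 17 (mod 263)
22^64 ≡ 26 (mod 263)
22^128 ≡ 150 (mod 263)
22^131 = 22^(128+2+1) ≡ 1 (mod 263).
Result is 1, so (22/263) = 1.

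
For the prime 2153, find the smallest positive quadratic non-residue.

3

(2/2153) = +1, so 2 is a residue.
(3/2153) = −1, so 3 is the smallest positive non-residue mod 2153.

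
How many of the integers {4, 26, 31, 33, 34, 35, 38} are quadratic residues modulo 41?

3

(4/41) = +1 → QR.
(26/41) = -1 → non-residue.
(31/41) = +1 → QR.
(33/41) = +1 → QR.
(34/41) = -1 → non-residue.
(35/41) = -1 → non-residue.
(38/41) = -1 → non-residue.
Total quadratic residues among the 7: 3.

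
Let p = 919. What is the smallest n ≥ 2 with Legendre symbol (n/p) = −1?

3

(2/919) = +1, so 2 is a residue.
(3/919) = −1, so 3 is the smallest positive non-residue mod 919.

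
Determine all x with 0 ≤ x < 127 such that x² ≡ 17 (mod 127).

Since 127 ≡ 3 (mod 4), a square root of 17 is 17^((127+1)/4) = 17^32 mod 127.
Repeated squaring: 17^2≡35, 17^4≡82, 17^8≡120, 17^16≡49, 17^32≡115 (mod 127).
17^32 = 17^(32) ≡ 115 (mod 127).
Check: 115² = 13225 ≡ 17 (mod 127). The two roots are 12 and 115.

12, 115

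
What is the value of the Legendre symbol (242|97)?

First reduce: 242 ≡ 48 (mod 97).
Pull out 2^4: since 97 ≡ 1 (mod 8), (2/97) = +1, so (2/97)^4 = +1.
Reciprocity: 3 ≡ 3 and 97 ≡ 1 (mod 4), so (3/97) = +(97/3).
Reduce top mod 3: now compute (1/3).
Reached (1/3) = 1. Collecting the sign flips along the way, the symbol is +1.

1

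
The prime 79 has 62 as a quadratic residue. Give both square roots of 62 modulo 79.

Since 79 ≡ 3 (mod 4), a square root of 62 is 62^((79+1)/4) = 62^20 mod 79.
Repeated squaring: 62^2≡52, 62^4≡18, 62^8≡8, 62^16≡64 (mod 79).
62^20 = 62^(16+4) ≡ 46 (mod 79).
Check: 46² = 2116 ≡ 62 (mod 79). The two roots are 33 and 46.

33, 46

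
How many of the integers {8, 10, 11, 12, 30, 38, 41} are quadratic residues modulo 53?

(8/53) = -1 → non-residue.
(10/53) = +1 → QR.
(11/53) = +1 → QR.
(12/53) = -1 → non-residue.
(30/53) = -1 → non-residue.
(38/53) = +1 → QR.
(41/53) = -1 → non-residue.
Total quadratic residues among the 7: 3.

3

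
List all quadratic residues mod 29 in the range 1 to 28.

Square k = 1,…,14 (k and 29−k give the same square):
1²=1, 2²=4, 3²=9, 4²=16, 5²=25, 6²≡7, 7²≡20, 8²≡6, 9²≡23, 10²≡13, 11²≡5, 12²≡28, 13²≡24, 14²≡22 (mod 29).
So the quadratic residues mod 29 are {1, 4, 5, 6, 7, 9, 13, 16, 20, 22, 23, 24, 25, 28}.

1 4 5 6 7 9 13 16 20 22 23 24 25 28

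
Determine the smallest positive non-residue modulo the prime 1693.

2

(2/1693) = −1, so 2 is the smallest positive non-residue mod 1693.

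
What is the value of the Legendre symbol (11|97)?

Reciprocity: 11 ≡ 3 and 97 ≡ 1 (mod 4), so (11/97) = +(97/11).
Reduce top mod 11: now compute (9/11).
Reciprocity: 9 ≡ 1 and 11 ≡ 3 (mod 4), so (9/11) = +(11/9).
Reduce top mod 9: now compute (2/9).
Pull out 2: since 9 ≡ 1 (mod 8), (2/9) = +1.
Reached (1/9) = 1. Collecting the sign flips along the way, the symbol is +1.

1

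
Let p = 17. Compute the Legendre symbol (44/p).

First reduce: 44 ≡ 10 (mod 17).
Pull out 2: since 17 ≡ 1 (mod 8), (2/17) = +1.
Reciprocity: 5 ≡ 1 and 17 ≡ 1 (mod 4), so (5/17) = +(17/5).
Reduce top mod 5: now compute (2/5).
Pull out 2: since 5 ≡ 5 (mod 8), (2/5) = -1.
Reached (1/5) = 1. Collecting the sign flips along the way, the symbol is -1.

-1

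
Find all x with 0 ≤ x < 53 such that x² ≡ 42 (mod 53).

53 ≡ 1 (mod 4), so we find a root by search.
Trying successive values, 25² = 625 ≡ 42 (mod 53). The other root is 53 − 25 = 28.

25, 28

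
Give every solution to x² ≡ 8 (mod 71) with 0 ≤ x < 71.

Since 71 ≡ 3 (mod 4), a square root of 8 is 8^((71+1)/4) = 8^18 mod 71.
Repeated squaring: 8^2≡64, 8^4≡49, 8^8≡58, 8^16≡27 (mod 71).
8^18 = 8^(16+2) ≡ 24 (mod 71).
Check: 24² = 576 ≡ 8 (mod 71). The two roots are 24 and 47.

24, 47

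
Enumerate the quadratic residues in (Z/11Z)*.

Square k = 1,…,5 (k and 11−k give the same square):
1²=1, 2²=4, 3²=9, 4²≡5, 5²≡3 (mod 11).
So the quadratic residues mod 11 are {1, 3, 4, 5, 9}.

1 3 4 5 9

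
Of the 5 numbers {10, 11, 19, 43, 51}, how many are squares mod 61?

(10/61) = -1 → non-residue.
(11/61) = -1 → non-residue.
(19/61) = +1 → QR.
(43/61) = -1 → non-residue.
(51/61) = -1 → non-residue.
Total quadratic residues among the 5: 1.

1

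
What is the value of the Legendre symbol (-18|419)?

1

First reduce: -18 ≡ 401 (mod 419).
Reciprocity: 401 ≡ 1 and 419 ≡ 3 (mod 4), so (401/419) = +(419/401).
Reduce top mod 401: now compute (18/401).
Pull out 2: since 401 ≡ 1 (mod 8), (2/401) = +1.
Reciprocity: 9 ≡ 1 and 401 ≡ 1 (mod 4), so (9/401) = +(401/9).
Reduce top mod 9: now compute (5/9).
Reciprocity: 5 ≡ 1 and 9 ≡ 1 (mod 4), so (5/9) = +(9/5).
Reduce top mod 5: now compute (4/5).
Pull out 2^2: since 5 ≡ 5 (mod 8), (2/5) = -1, so (2/5)^2 = +1.
Reached (1/5) = 1. Collecting the sign flips along the way, the symbol is +1.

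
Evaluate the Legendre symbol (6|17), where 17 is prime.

-1

Euler's criterion: (6/17) ≡ 6^8 (mod 17).
6^2 ≡ 2 (mod 17)
6^4 ≡ 4 (mod 17)
6^8 ≡ 16 (mod 17)
6^8 = 6^(8) ≡ 16 (mod 17).
Result is 16 ≡ −1, so (6/17) = −1.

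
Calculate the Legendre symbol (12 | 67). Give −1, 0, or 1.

Euler's criterion: (12/67) ≡ 12^33 (mod 67).
12^2 ≡ 10 (mod 67)
12^4 ≡ 33 (mod 67)
12^8 ≡ 17 (mod 67)
12^16 ≡ 21 (mod 67)
12^32 ≡ 39 (mod 67)
12^33 = 12^(32+1) ≡ 66 (mod 67).
Result is 66 ≡ −1, so (12/67) = −1.

-1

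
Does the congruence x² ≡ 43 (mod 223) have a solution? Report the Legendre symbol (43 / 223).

1

Euler's criterion: (43/223) ≡ 43^111 (mod 223).
43^2 ≡ 65 (mod 223)
43^4 ≡ 211 (mod 223)
43^8 ≡ 144 (mod 223)
43^16 ≡ 220 (mod 223)
43^32 ≡ 9 (mod 223)
43^64 ≡ 81 (mod 223)
43^111 = 43^(64+32+8+4+2+1) ≡ 1 (mod 223).
Result is 1, so (43/223) = 1.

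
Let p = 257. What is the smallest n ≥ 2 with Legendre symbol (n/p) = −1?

(2/257) = +1, so 2 is a residue.
(3/257) = −1, so 3 is the smallest positive non-residue mod 257.

3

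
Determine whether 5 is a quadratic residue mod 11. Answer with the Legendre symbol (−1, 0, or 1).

1

Reciprocity: 5 ≡ 1 and 11 ≡ 3 (mod 4), so (5/11) = +(11/5).
Reduce top mod 5: now compute (1/5).
Reached (1/5) = 1. Collecting the sign flips along the way, the symbol is +1.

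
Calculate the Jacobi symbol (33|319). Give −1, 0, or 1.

Reciprocity: 33 ≡ 1 and 319 ≡ 3 (mod 4), so (33/319) = +(319/33).
Reduce top mod 33: now compute (22/33).
Pull out 2: since 33 ≡ 1 (mod 8), (2/33) = +1.
Reciprocity: 11 ≡ 3 and 33 ≡ 1 (mod 4), so (11/33) = +(33/11).
Reduce top mod 11: now compute (0/11).
Top reduces to 0: gcd > 1, so the symbol is 0.

0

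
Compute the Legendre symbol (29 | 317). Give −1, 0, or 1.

Reciprocity: 29 ≡ 1 and 317 ≡ 1 (mod 4), so (29/317) = +(317/29).
Reduce top mod 29: now compute (27/29).
Reciprocity: 27 ≡ 3 and 29 ≡ 1 (mod 4), so (27/29) = +(29/27).
Reduce top mod 27: now compute (2/27).
Pull out 2: since 27 ≡ 3 (mod 8), (2/27) = -1.
Reached (1/27) = 1. Collecting the sign flips along the way, the symbol is -1.

-1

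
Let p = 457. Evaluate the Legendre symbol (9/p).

Reciprocity: 9 ≡ 1 and 457 ≡ 1 (mod 4), so (9/457) = +(457/9).
Reduce top mod 9: now compute (7/9).
Reciprocity: 7 ≡ 3 and 9 ≡ 1 (mod 4), so (7/9) = +(9/7).
Reduce top mod 7: now compute (2/7).
Pull out 2: since 7 ≡ 7 (mod 8), (2/7) = +1.
Reached (1/7) = 1. Collecting the sign flips along the way, the symbol is +1.

1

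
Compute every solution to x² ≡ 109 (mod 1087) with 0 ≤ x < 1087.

Since 1087 ≡ 3 (mod 4), a square root of 109 is 109^((1087+1)/4) = 109^272 mod 1087.
Repeated squaring: 109^2≡1011, 109^4≡341, 109^8≡1059, 109^16≡784, 109^32≡501, 109^64≡991, 109^128≡520, 109^256≡824 (mod 1087).
109^272 = 109^(256+16) ≡ 338 (mod 1087).
Check: 338² = 114244 ≡ 109 (mod 1087). The two roots are 338 and 749.

338, 749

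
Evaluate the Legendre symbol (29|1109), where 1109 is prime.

Euler's criterion: (29/1109) ≡ 29^554 (mod 1109).
29^2 ≡ 841 (mod 1109)
29^4 ≡ 848 (mod 1109)
29^8 ≡ 472 (mod 1109)
29^16 ≡ 984 (mod 1109)
29^32 ≡ 99 (mod 1109)
29^64 ≡ 929 (mod 1109)
29^128 ≡ 239 (mod 1109)
29^256 ≡ 562 (mod 1109)
29^512 ≡ 888 (mod 1109)
29^554 = 29^(512+32+8+2) ≡ 1 (mod 1109).
Result is 1, so (29/1109) = 1.

1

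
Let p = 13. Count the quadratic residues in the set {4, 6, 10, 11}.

(4/13) = +1 → QR.
(6/13) = -1 → non-residue.
(10/13) = +1 → QR.
(11/13) = -1 → non-residue.
Total quadratic residues among the 4: 2.

2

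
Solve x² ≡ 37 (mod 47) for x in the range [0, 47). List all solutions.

Since 47 ≡ 3 (mod 4), a square root of 37 is 37^((47+1)/4) = 37^12 mod 47.
Repeated squaring: 37^2≡6, 37^4≡36, 37^8≡27 (mod 47).
37^12 = 37^(8+4) ≡ 32 (mod 47).
Check: 32² = 1024 ≡ 37 (mod 47). The two roots are 15 and 32.

15, 32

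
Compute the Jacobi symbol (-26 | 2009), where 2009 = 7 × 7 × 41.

First reduce: -26 ≡ 1983 (mod 2009).
Reciprocity: 1983 ≡ 3 and 2009 ≡ 1 (mod 4), so (1983/2009) = +(2009/1983).
Reduce top mod 1983: now compute (26/1983).
Pull out 2: since 1983 ≡ 7 (mod 8), (2/1983) = +1.
Reciprocity: 13 ≡ 1 and 1983 ≡ 3 (mod 4), so (13/1983) = +(1983/13).
Reduce top mod 13: now compute (7/13).
Reciprocity: 7 ≡ 3 and 13 ≡ 1 (mod 4), so (7/13) = +(13/7).
Reduce top mod 7: now compute (6/7).
Pull out 2: since 7 ≡ 7 (mod 8), (2/7) = +1.
Reciprocity: 3 ≡ 3 and 7 ≡ 3 (mod 4), so (3/7) = −(7/3).
Reduce top mod 3: now compute (1/3).
Reached (1/3) = 1. Collecting the sign flips along the way, the symbol is -1.

-1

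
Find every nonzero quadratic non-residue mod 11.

Square k = 1,…,5 (k and 11−k give the same square):
1²=1, 2²=4, 3²=9, 4²≡5, 5²≡3 (mod 11).
The residues are {1, 3, 4, 5, 9}; the non-residues are the remaining 5 nonzero classes.

2,6,7,8,10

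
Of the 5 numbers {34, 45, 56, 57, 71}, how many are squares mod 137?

2

(34/137) = +1 → QR.
(45/137) = -1 → non-residue.
(56/137) = +1 → QR.
(57/137) = -1 → non-residue.
(71/137) = -1 → non-residue.
Total quadratic residues among the 5: 2.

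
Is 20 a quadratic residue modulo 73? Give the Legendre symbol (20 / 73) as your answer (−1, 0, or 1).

-1

Pull out 2^2: since 73 ≡ 1 (mod 8), (2/73) = +1, so (2/73)^2 = +1.
Reciprocity: 5 ≡ 1 and 73 ≡ 1 (mod 4), so (5/73) = +(73/5).
Reduce top mod 5: now compute (3/5).
Reciprocity: 3 ≡ 3 and 5 ≡ 1 (mod 4), so (3/5) = +(5/3).
Reduce top mod 3: now compute (2/3).
Pull out 2: since 3 ≡ 3 (mod 8), (2/3) = -1.
Reached (1/3) = 1. Collecting the sign flips along the way, the symbol is -1.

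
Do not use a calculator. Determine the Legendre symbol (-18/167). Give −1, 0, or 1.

-1

First reduce: -18 ≡ 149 (mod 167).
Reciprocity: 149 ≡ 1 and 167 ≡ 3 (mod 4), so (149/167) = +(167/149).
Reduce top mod 149: now compute (18/149).
Pull out 2: since 149 ≡ 5 (mod 8), (2/149) = -1.
Reciprocity: 9 ≡ 1 and 149 ≡ 1 (mod 4), so (9/149) = +(149/9).
Reduce top mod 9: now compute (5/9).
Reciprocity: 5 ≡ 1 and 9 ≡ 1 (mod 4), so (5/9) = +(9/5).
Reduce top mod 5: now compute (4/5).
Pull out 2^2: since 5 ≡ 5 (mod 8), (2/5) = -1, so (2/5)^2 = +1.
Reached (1/5) = 1. Collecting the sign flips along the way, the symbol is -1.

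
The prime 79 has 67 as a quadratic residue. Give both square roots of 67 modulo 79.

Since 79 ≡ 3 (mod 4), a square root of 67 is 67^((79+1)/4) = 67^20 mod 79.
Repeated squaring: 67^2≡65, 67^4≡38, 67^8≡22, 67^16≡10 (mod 79).
67^20 = 67^(16+4) ≡ 64 (mod 79).
Check: 64² = 4096 ≡ 67 (mod 79). The two roots are 15 and 64.

15, 64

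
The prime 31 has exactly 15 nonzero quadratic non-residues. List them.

Square k = 1,…,15 (k and 31−k give the same square):
1²=1, 2²=4, 3²=9, 4²=16, 5²=25, 6²≡5, 7²≡18, 8²≡2, 9²≡19, 10²≡7, 11²≡28, 12²≡20, 13²≡14, 14²≡10, 15²≡8 (mod 31).
The residues are {1, 2, 4, 5, 7, 8, 9, 10, 14, 16, 18, 19, 20, 25, 28}; the non-residues are the remaining 15 nonzero classes.

3 6 11 12 13 15 17 21 22 23 24 26 27 29 30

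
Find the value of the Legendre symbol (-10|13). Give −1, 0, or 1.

First reduce: -10 ≡ 3 (mod 13).
Reciprocity: 3 ≡ 3 and 13 ≡ 1 (mod 4), so (3/13) = +(13/3).
Reduce top mod 3: now compute (1/3).
Reached (1/3) = 1. Collecting the sign flips along the way, the symbol is +1.

1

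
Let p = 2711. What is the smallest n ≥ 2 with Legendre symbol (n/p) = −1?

(2/2711) = +1, so 2 is a residue.
(3/2711) = +1, so 3 is a residue.
(4/2711) = +1, so 4 is a residue.
(5/2711) = +1, so 5 is a residue.
(6/2711) = +1, so 6 is a residue.
(7/2711) = −1, so 7 is the smallest positive non-residue mod 2711.

7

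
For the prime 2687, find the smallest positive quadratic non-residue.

(2/2687) = +1, so 2 is a residue.
(3/2687) = +1, so 3 is a residue.
(4/2687) = +1, so 4 is a residue.
(5/2687) = −1, so 5 is the smallest positive non-residue mod 2687.

5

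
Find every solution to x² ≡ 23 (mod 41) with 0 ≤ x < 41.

8, 33

41 ≡ 1 (mod 4), so we find a root by search.
Trying successive values, 8² = 64 ≡ 23 (mod 41). The other root is 41 − 8 = 33.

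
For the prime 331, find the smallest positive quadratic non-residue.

(2/331) = −1, so 2 is the smallest positive non-residue mod 331.

2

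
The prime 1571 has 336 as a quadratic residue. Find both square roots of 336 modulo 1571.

Since 1571 ≡ 3 (mod 4), a square root of 336 is 336^((1571+1)/4) = 336^393 mod 1571.
Repeated squaring: 336^2≡1355, 336^4≡1097, 336^8≡23, 336^16≡529, 336^32≡203, 336^64≡363, 336^128≡1376, 336^256≡321 (mod 1571).
336^393 = 336^(256+128+8+1) ≡ 305 (mod 1571).
Check: 305² = 93025 ≡ 336 (mod 1571). The two roots are 305 and 1266.

305, 1266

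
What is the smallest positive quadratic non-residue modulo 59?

(2/59) = −1, so 2 is the smallest positive non-residue mod 59.

2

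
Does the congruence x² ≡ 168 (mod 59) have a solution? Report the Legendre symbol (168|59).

-1

Euler's criterion: (168/59) ≡ 50^29 (mod 59).
50^2 ≡ 22 (mod 59)
50^4 ≡ 12 (mod 59)
50^8 ≡ 26 (mod 59)
50^16 ≡ 27 (mod 59)
50^29 = 50^(16+8+4+1) ≡ 58 (mod 59).
Result is 58 ≡ −1, so (168/59) = −1.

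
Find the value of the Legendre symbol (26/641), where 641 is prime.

Pull out 2: since 641 ≡ 1 (mod 8), (2/641) = +1.
Reciprocity: 13 ≡ 1 and 641 ≡ 1 (mod 4), so (13/641) = +(641/13).
Reduce top mod 13: now compute (4/13).
Pull out 2^2: since 13 ≡ 5 (mod 8), (2/13) = -1, so (2/13)^2 = +1.
Reached (1/13) = 1. Collecting the sign flips along the way, the symbol is +1.

1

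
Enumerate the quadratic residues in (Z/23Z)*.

1 2 3 4 6 8 9 12 13 16 18

Square k = 1,…,11 (k and 23−k give the same square):
1²=1, 2²=4, 3²=9, 4²=16, 5²≡2, 6²≡13, 7²≡3, 8²≡18, 9²≡12, 10²≡8, 11²≡6 (mod 23).
So the quadratic residues mod 23 are {1, 2, 3, 4, 6, 8, 9, 12, 13, 16, 18}.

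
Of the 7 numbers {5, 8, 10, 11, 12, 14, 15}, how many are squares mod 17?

(5/17) = -1 → non-residue.
(8/17) = +1 → QR.
(10/17) = -1 → non-residue.
(11/17) = -1 → non-residue.
(12/17) = -1 → non-residue.
(14/17) = -1 → non-residue.
(15/17) = +1 → QR.
Total quadratic residues among the 7: 2.

2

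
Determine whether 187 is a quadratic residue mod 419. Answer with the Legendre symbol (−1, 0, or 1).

1

Euler's criterion: (187/419) ≡ 187^209 (mod 419).
187^2 ≡ 192 (mod 419)
187^4 ≡ 411 (mod 419)
187^8 ≡ 64 (mod 419)
187^16 ≡ 325 (mod 419)
187^32 ≡ 37 (mod 419)
187^64 ≡ 112 (mod 419)
187^128 ≡ 393 (mod 419)
187^209 = 187^(128+64+16+1) ≡ 1 (mod 419).
Result is 1, so (187/419) = 1.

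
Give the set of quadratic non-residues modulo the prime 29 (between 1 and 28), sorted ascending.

Square k = 1,…,14 (k and 29−k give the same square):
1²=1, 2²=4, 3²=9, 4²=16, 5²=25, 6²≡7, 7²≡20, 8²≡6, 9²≡23, 10²≡13, 11²≡5, 12²≡28, 13²≡24, 14²≡22 (mod 29).
The residues are {1, 4, 5, 6, 7, 9, 13, 16, 20, 22, 23, 24, 25, 28}; the non-residues are the remaining 14 nonzero classes.

2 3 8 10 11 12 14 15 17 18 19 21 26 27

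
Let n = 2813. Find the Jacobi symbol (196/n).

Pull out 2^2: since 2813 ≡ 5 (mod 8), (2/2813) = -1, so (2/2813)^2 = +1.
Reciprocity: 49 ≡ 1 and 2813 ≡ 1 (mod 4), so (49/2813) = +(2813/49).
Reduce top mod 49: now compute (20/49).
Pull out 2^2: since 49 ≡ 1 (mod 8), (2/49) = +1, so (2/49)^2 = +1.
Reciprocity: 5 ≡ 1 and 49 ≡ 1 (mod 4), so (5/49) = +(49/5).
Reduce top mod 5: now compute (4/5).
Pull out 2^2: since 5 ≡ 5 (mod 8), (2/5) = -1, so (2/5)^2 = +1.
Reached (1/5) = 1. Collecting the sign flips along the way, the symbol is +1.

1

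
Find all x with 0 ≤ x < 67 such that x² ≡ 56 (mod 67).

18, 49

Since 67 ≡ 3 (mod 4), a square root of 56 is 56^((67+1)/4) = 56^17 mod 67.
Repeated squaring: 56^2≡54, 56^4≡35, 56^8≡19, 56^16≡26 (mod 67).
56^17 = 56^(16+1) ≡ 49 (mod 67).
Check: 49² = 2401 ≡ 56 (mod 67). The two roots are 18 and 49.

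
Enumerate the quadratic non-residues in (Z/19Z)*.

Square k = 1,…,9 (k and 19−k give the same square):
1²=1, 2²=4, 3²=9, 4²=16, 5²≡6, 6²≡17, 7²≡11, 8²≡7, 9²≡5 (mod 19).
The residues are {1, 4, 5, 6, 7, 9, 11, 16, 17}; the non-residues are the remaining 9 nonzero classes.

2,3,8,10,12,13,14,15,18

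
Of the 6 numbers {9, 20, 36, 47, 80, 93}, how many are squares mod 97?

4

(9/97) = +1 → QR.
(20/97) = -1 → non-residue.
(36/97) = +1 → QR.
(47/97) = +1 → QR.
(80/97) = -1 → non-residue.
(93/97) = +1 → QR.
Total quadratic residues among the 6: 4.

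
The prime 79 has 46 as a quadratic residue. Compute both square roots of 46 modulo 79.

21, 58

Since 79 ≡ 3 (mod 4), a square root of 46 is 46^((79+1)/4) = 46^20 mod 79.
Repeated squaring: 46^2≡62, 46^4≡52, 46^8≡18, 46^16≡8 (mod 79).
46^20 = 46^(16+4) ≡ 21 (mod 79).
Check: 21² = 441 ≡ 46 (mod 79). The two roots are 21 and 58.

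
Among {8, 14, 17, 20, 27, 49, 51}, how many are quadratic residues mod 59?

5

(8/59) = -1 → non-residue.
(14/59) = -1 → non-residue.
(17/59) = +1 → QR.
(20/59) = +1 → QR.
(27/59) = +1 → QR.
(49/59) = +1 → QR.
(51/59) = +1 → QR.
Total quadratic residues among the 7: 5.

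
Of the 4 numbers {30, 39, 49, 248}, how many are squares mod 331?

(30/331) = +1 → QR.
(39/331) = +1 → QR.
(49/331) = +1 → QR.
(248/331) = -1 → non-residue.
Total quadratic residues among the 4: 3.

3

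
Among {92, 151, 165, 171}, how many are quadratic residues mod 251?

1

(92/251) = +1 → QR.
(151/251) = -1 → non-residue.
(165/251) = -1 → non-residue.
(171/251) = -1 → non-residue.
Total quadratic residues among the 4: 1.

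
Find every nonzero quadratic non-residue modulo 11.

Square k = 1,…,5 (k and 11−k give the same square):
1²=1, 2²=4, 3²=9, 4²≡5, 5²≡3 (mod 11).
The residues are {1, 3, 4, 5, 9}; the non-residues are the remaining 5 nonzero classes.

2 6 7 8 10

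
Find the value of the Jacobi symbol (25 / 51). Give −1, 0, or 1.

Reciprocity: 25 ≡ 1 and 51 ≡ 3 (mod 4), so (25/51) = +(51/25).
Reduce top mod 25: now compute (1/25).
Reached (1/25) = 1. Collecting the sign flips along the way, the symbol is +1.

1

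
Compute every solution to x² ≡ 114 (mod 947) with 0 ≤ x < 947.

Since 947 ≡ 3 (mod 4), a square root of 114 is 114^((947+1)/4) = 114^237 mod 947.
Repeated squaring: 114^2≡685, 114^4≡460, 114^8≡419, 114^16≡366, 114^32≡429, 114^64≡323, 114^128≡159 (mod 947).
114^237 = 114^(128+64+32+8+4+1) ≡ 757 (mod 947).
Check: 757² = 573049 ≡ 114 (mod 947). The two roots are 190 and 757.

190, 757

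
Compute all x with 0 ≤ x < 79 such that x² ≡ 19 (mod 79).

Since 79 ≡ 3 (mod 4), a square root of 19 is 19^((79+1)/4) = 19^20 mod 79.
Repeated squaring: 19^2≡45, 19^4≡50, 19^8≡51, 19^16≡73 (mod 79).
19^20 = 19^(16+4) ≡ 16 (mod 79).
Check: 16² = 256 ≡ 19 (mod 79). The two roots are 16 and 63.

16, 63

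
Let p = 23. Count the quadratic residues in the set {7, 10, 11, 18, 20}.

(7/23) = -1 → non-residue.
(10/23) = -1 → non-residue.
(11/23) = -1 → non-residue.
(18/23) = +1 → QR.
(20/23) = -1 → non-residue.
Total quadratic residues among the 5: 1.

1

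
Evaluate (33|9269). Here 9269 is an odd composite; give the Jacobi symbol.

1

Reciprocity: 33 ≡ 1 and 9269 ≡ 1 (mod 4), so (33/9269) = +(9269/33).
Reduce top mod 33: now compute (29/33).
Reciprocity: 29 ≡ 1 and 33 ≡ 1 (mod 4), so (29/33) = +(33/29).
Reduce top mod 29: now compute (4/29).
Pull out 2^2: since 29 ≡ 5 (mod 8), (2/29) = -1, so (2/29)^2 = +1.
Reached (1/29) = 1. Collecting the sign flips along the way, the symbol is +1.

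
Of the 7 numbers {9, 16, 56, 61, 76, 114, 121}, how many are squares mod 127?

(9/127) = +1 → QR.
(16/127) = +1 → QR.
(56/127) = -1 → non-residue.
(61/127) = +1 → QR.
(76/127) = +1 → QR.
(114/127) = -1 → non-residue.
(121/127) = +1 → QR.
Total quadratic residues among the 7: 5.

5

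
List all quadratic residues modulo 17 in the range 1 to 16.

Square k = 1,…,8 (k and 17−k give the same square):
1²=1, 2²=4, 3²=9, 4²=16, 5²≡8, 6²≡2, 7²≡15, 8²≡13 (mod 17).
So the quadratic residues mod 17 are {1, 2, 4, 8, 9, 13, 15, 16}.

1 2 4 8 9 13 15 16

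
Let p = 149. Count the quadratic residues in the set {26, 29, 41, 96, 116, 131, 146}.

4

(26/149) = +1 → QR.
(29/149) = +1 → QR.
(41/149) = -1 → non-residue.
(96/149) = +1 → QR.
(116/149) = +1 → QR.
(131/149) = -1 → non-residue.
(146/149) = -1 → non-residue.
Total quadratic residues among the 7: 4.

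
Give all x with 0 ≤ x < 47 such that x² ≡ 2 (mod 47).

7, 40

Since 47 ≡ 3 (mod 4), a square root of 2 is 2^((47+1)/4) = 2^12 mod 47.
Repeated squaring: 2^2≡4, 2^4≡16, 2^8≡21 (mod 47).
2^12 = 2^(8+4) ≡ 7 (mod 47).
Check: 7² = 49 ≡ 2 (mod 47). The two roots are 7 and 40.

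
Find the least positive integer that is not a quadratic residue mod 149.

2

(2/149) = −1, so 2 is the smallest positive non-residue mod 149.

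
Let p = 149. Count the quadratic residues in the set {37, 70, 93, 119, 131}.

(37/149) = +1 → QR.
(70/149) = -1 → non-residue.
(93/149) = -1 → non-residue.
(119/149) = +1 → QR.
(131/149) = -1 → non-residue.
Total quadratic residues among the 5: 2.

2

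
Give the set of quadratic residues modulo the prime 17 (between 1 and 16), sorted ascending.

Square k = 1,…,8 (k and 17−k give the same square):
1²=1, 2²=4, 3²=9, 4²=16, 5²≡8, 6²≡2, 7²≡15, 8²≡13 (mod 17).
So the quadratic residues mod 17 are {1, 2, 4, 8, 9, 13, 15, 16}.

1 2 4 8 9 13 15 16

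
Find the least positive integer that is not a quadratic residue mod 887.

(2/887) = +1, so 2 is a residue.
(3/887) = +1, so 3 is a residue.
(4/887) = +1, so 4 is a residue.
(5/887) = −1, so 5 is the smallest positive non-residue mod 887.

5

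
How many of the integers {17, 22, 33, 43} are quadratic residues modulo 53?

(17/53) = +1 → QR.
(22/53) = -1 → non-residue.
(33/53) = -1 → non-residue.
(43/53) = +1 → QR.
Total quadratic residues among the 4: 2.

2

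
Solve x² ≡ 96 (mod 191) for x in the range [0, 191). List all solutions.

67, 124

Since 191 ≡ 3 (mod 4), a square root of 96 is 96^((191+1)/4) = 96^48 mod 191.
Repeated squaring: 96^2≡48, 96^4≡12, 96^8≡144, 96^16≡108, 96^32≡13 (mod 191).
96^48 = 96^(32+16) ≡ 67 (mod 191).
Check: 67² = 4489 ≡ 96 (mod 191). The two roots are 67 and 124.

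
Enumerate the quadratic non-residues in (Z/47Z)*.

Square k = 1,…,23 (k and 47−k give the same square):
1²=1, 2²=4, 3²=9, 4²=16, 5²=25, 6²=36, 7²≡2, 8²≡17, 9²≡34, 10²≡6, 11²≡27, 12²≡3, 13²≡28, 14²≡8, 15²≡37, 16²≡21, 17²≡7, 18²≡42, 19²≡32, 20²≡24, 21²≡18, 22²≡14, 23²≡12 (mod 47).
The residues are {1, 2, 3, 4, 6, 7, 8, 9, 12, 14, 16, 17, 18, 21, 24, 25, 27, 28, 32, 34, 36, 37, 42}; the non-residues are the remaining 23 nonzero classes.

5,10,11,13,15,19,20,22,23,26,29,30,31,33,35,38,39,40,41,43,44,45,46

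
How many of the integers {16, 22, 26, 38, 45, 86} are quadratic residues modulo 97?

(16/97) = +1 → QR.
(22/97) = +1 → QR.
(26/97) = -1 → non-residue.
(38/97) = -1 → non-residue.
(45/97) = -1 → non-residue.
(86/97) = +1 → QR.
Total quadratic residues among the 6: 3.

3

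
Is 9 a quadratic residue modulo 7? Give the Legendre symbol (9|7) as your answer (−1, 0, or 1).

Euler's criterion: (9/7) ≡ 2^3 (mod 7).
2^2 ≡ 4 (mod 7)
2^3 = 2^(2+1) ≡ 1 (mod 7).
Result is 1, so (9/7) = 1.

1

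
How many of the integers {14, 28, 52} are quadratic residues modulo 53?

2

(14/53) = -1 → non-residue.
(28/53) = +1 → QR.
(52/53) = +1 → QR.
Total quadratic residues among the 3: 2.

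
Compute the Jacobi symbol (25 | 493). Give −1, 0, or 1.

1

Reciprocity: 25 ≡ 1 and 493 ≡ 1 (mod 4), so (25/493) = +(493/25).
Reduce top mod 25: now compute (18/25).
Pull out 2: since 25 ≡ 1 (mod 8), (2/25) = +1.
Reciprocity: 9 ≡ 1 and 25 ≡ 1 (mod 4), so (9/25) = +(25/9).
Reduce top mod 9: now compute (7/9).
Reciprocity: 7 ≡ 3 and 9 ≡ 1 (mod 4), so (7/9) = +(9/7).
Reduce top mod 7: now compute (2/7).
Pull out 2: since 7 ≡ 7 (mod 8), (2/7) = +1.
Reached (1/7) = 1. Collecting the sign flips along the way, the symbol is +1.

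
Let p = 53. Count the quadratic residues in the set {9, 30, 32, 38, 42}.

3

(9/53) = +1 → QR.
(30/53) = -1 → non-residue.
(32/53) = -1 → non-residue.
(38/53) = +1 → QR.
(42/53) = +1 → QR.
Total quadratic residues among the 5: 3.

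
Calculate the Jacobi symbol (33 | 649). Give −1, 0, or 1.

Reciprocity: 33 ≡ 1 and 649 ≡ 1 (mod 4), so (33/649) = +(649/33).
Reduce top mod 33: now compute (22/33).
Pull out 2: since 33 ≡ 1 (mod 8), (2/33) = +1.
Reciprocity: 11 ≡ 3 and 33 ≡ 1 (mod 4), so (11/33) = +(33/11).
Reduce top mod 11: now compute (0/11).
Top reduces to 0: gcd > 1, so the symbol is 0.

0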